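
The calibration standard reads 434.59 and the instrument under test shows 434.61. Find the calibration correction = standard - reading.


Correction = standard - reading
= 434.59 - 434.61
= -0.0200

-0.0200


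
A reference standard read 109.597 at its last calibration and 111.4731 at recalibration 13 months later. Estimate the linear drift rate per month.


rate = (v2 - v1) / months
= (111.4731 - 109.597) / 13
= 1.8761 / 13
= 0.1443

0.1443


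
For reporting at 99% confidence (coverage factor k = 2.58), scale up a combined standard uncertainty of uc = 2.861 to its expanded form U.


U = k * uc
U = 2.58 * 2.861
U = 7.3814

7.3814


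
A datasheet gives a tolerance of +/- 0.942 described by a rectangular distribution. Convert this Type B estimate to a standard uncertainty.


u_B = half_width / sqrt(3)
u_B = 0.942 / 1.7320508
u_B = 0.5439

0.5439


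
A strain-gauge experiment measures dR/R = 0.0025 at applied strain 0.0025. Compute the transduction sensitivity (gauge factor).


GF = (dR/R) / epsilon
= 0.0025 / 0.0025
= 1.0000

1.0000


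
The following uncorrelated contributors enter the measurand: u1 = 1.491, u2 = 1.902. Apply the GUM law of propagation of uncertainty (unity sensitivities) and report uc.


uc = sqrt(1.491^2 + 1.902^2)
uc = sqrt(5.840685)
uc = 2.4168

2.4168


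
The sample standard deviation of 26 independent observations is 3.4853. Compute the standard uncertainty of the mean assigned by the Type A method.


u_A = s / sqrt(n)
u_A = 3.4853 / sqrt(26)
u_A = 3.4853 / 5.0990195
u_A = 0.6835

0.6835


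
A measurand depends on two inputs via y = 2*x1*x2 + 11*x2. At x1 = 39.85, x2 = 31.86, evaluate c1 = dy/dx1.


y = 2*x1*x2 + 11*x2
dy/dx1 = 2*x2
Evaluate at x2 = 31.86: c1 = 2 * 31.86
c1 = 63.7200

63.7200


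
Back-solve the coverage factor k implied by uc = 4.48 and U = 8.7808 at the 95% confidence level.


k = U / uc
k = 8.7808 / 4.48
k = 1.96

1.96


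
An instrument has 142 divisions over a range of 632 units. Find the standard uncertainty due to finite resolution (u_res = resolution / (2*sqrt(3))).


resolution = range / divisions
resolution = 632 / 142 = 4.4507042
u_res = resolution / (2*sqrt(3))
u_res = 4.4507042 / 3.4641016
u_res = 1.2848

1.2848


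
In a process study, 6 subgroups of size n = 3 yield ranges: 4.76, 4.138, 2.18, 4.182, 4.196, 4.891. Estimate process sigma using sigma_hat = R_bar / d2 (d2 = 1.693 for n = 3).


R_bar = (4.76 + 4.138 + 2.18 + 4.182 + 4.196 + 4.891) / 6
R_bar = 24.347 / 6 = 4.0578333
sigma_hat = R_bar / d2 = 4.0578333 / 1.693 = 2.3968

2.3968


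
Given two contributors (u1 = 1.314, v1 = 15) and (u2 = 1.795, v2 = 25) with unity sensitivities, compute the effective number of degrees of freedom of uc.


uc = sqrt(u1^2 + u2^2) = sqrt(1.314^2 + 1.795^2) = 2.2245496
v_eff = uc^4 / (u1^4/v1 + u2^4/v2)
= 2.2245496^4 / (1.314^4/15 + 1.795^4/25)
= 24.488849 / 0.61400005
v_eff = 39.8841

39.8841


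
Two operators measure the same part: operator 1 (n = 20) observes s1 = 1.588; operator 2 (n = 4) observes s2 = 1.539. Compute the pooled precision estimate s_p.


s_p = sqrt(((n1-1)*s1^2 + (n2-1)*s2^2) / (n1+n2-2))
numerator = (20-1)*1.588^2 + (4-1)*1.539^2 = 47.913136 + 7.105563 = 55.018699
denominator = 20 + 4 - 2 = 22
s_p^2 = 55.018699 / 22 = 2.50085
s_p = sqrt(2.50085) = 1.5814

1.5814


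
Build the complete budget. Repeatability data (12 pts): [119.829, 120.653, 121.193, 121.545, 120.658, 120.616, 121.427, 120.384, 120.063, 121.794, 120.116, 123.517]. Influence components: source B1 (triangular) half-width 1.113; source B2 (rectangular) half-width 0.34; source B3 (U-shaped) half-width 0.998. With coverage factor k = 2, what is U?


mean = (119.829 + 120.653 + 121.193 + 121.545 + 120.658 + 120.616 + 121.427 + 120.384 + 120.063 + 121.794 + 120.116 + 123.517) / 12 = 120.9829167
s = sqrt(sum((x - mean)^2)/(n-1)) = 1.0123679
u_A = s / sqrt(n) = 1.0123679 / sqrt(12) = 0.29224544
u_B1 = 1.113 / sqrt(6) = 0.45438035
u_B2 = 0.34 / sqrt(3) = 0.19629909
u_B3 = 0.998 / sqrt(2) = 0.70569257
uc = sqrt(0.29224544^2 + 0.45438035^2 + 0.19629909^2 + 0.70569257^2) = 0.91016715
U = k * uc = 2 * 0.91016715
U = 1.8203

1.8203


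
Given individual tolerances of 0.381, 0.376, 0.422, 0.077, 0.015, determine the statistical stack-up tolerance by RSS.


RSS = sqrt(0.381^2 + 0.376^2 + 0.422^2 + 0.077^2 + 0.015^2)
= sqrt(0.470775)
= 0.6861

0.6861


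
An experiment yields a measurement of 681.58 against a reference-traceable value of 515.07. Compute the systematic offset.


Systematic error = measured - true
= 681.58 - 515.07
= 166.5100

166.5100


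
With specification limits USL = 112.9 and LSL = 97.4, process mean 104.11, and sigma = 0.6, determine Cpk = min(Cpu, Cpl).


Cpu = (USL - mean) / (3*sigma) = (112.9 - 104.11) / (3*0.6) = 4.8833
Cpl = (mean - LSL) / (3*sigma) = (104.11 - 97.4) / (3*0.6) = 3.7278
Cpk = min(Cpu, Cpl) = 3.7278

3.7278


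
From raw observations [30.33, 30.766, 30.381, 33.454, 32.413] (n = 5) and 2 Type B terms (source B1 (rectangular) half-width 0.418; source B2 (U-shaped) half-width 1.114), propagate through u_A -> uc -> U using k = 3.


mean = (30.33 + 30.766 + 30.381 + 33.454 + 32.413) / 5 = 31.4688
s = sqrt(sum((x - mean)^2)/(n-1)) = 1.3970178
u_A = s / sqrt(n) = 1.3970178 / sqrt(5) = 0.62476535
u_B1 = 0.418 / sqrt(3) = 0.24133241
u_B2 = 1.114 / sqrt(2) = 0.78771695
uc = sqrt(0.62476535^2 + 0.24133241^2 + 0.78771695^2) = 1.0339589
U = k * uc = 3 * 1.0339589
U = 3.1019

3.1019


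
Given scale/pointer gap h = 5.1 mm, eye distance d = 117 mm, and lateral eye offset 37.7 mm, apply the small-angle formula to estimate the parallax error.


error = h * offset / d
= 5.1 * 37.7 / 117
= 1.6433

1.6433


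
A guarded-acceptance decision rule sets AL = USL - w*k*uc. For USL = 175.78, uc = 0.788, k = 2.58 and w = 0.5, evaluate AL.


U = k * uc = 2.58 * 0.788 = 2.03304
guard band g = w * U = 0.5 * 2.03304 = 1.01652
AL = USL - g = 175.78 - 1.01652
AL = 174.7635

174.7635


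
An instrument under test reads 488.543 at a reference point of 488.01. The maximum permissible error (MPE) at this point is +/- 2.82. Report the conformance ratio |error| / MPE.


e = indication - reference = 488.543 - 488.01 = 0.5330
|e| = 0.5330
ratio = |e| / MPE = 0.5330 / 2.82
ratio = 0.1890

0.1890


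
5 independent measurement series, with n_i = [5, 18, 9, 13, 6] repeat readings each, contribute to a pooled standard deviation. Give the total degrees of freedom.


nu = sum_i (n_i - 1)
nu = ((5 - 1) + (18 - 1) + (9 - 1) + (13 - 1) + (6 - 1))
nu = 4 + 17 + 8 + 12 + 5
nu = 46

46


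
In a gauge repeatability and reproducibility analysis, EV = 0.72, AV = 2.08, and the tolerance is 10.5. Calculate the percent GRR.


GRR = sqrt(EV^2 + AV^2) = sqrt(0.72^2 + 2.08^2) = 2.2010906
%GRR = GRR / tol * 100 = 2.2010906 / 10.5 * 100
%GRR = 20.9628

20.9628


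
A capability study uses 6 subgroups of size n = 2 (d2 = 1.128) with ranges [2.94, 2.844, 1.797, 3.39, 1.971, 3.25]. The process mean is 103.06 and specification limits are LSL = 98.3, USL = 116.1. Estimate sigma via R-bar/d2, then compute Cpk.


R_bar = (2.94 + 2.844 + 1.797 + 3.39 + 1.971 + 3.25) / 6 = 2.6986667
sigma = R_bar / d2 = 2.6986667 / 1.128 = 2.392435
Cp = (USL - LSL)/(6*sigma) = (116.1 - 98.3)/(6*2.392435) = 1.2400
Cpu = (116.1 - 103.06)/(3*2.392435) = 1.8168
Cpl = (103.06 - 98.3)/(3*2.392435) = 0.6632
Cpk = min(Cpu, Cpl) = 0.6632

0.6632


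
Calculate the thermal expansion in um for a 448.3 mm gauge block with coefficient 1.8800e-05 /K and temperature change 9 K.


dL = L * alpha * dT
= 448.3 * 1.8800e-05 * 9
= 0.0758524 mm
dL_um = 0.0758524 * 1000 = 75.8524 um

75.8524


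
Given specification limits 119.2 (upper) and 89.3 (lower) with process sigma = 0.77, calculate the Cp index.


Cp = (USL - LSL) / (6 * sigma)
= (119.2 - 89.3) / (6 * 0.77)
= 29.9000 / 4.6200
= 6.4719

6.4719


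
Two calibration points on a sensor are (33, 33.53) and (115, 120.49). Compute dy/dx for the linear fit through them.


slope = (y2 - y1) / (x2 - x1)
= (120.49 - 33.53) / (115 - 33)
= 86.9600 / 82
= 1.0605

1.0605


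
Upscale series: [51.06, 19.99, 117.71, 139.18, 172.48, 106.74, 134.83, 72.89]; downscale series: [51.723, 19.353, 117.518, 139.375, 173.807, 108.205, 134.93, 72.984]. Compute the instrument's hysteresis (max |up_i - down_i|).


|51.06 - 51.723| = 0.6630
|19.99 - 19.353| = 0.6370
|117.71 - 117.518| = 0.1920
|139.18 - 139.375| = 0.1950
|172.48 - 173.807| = 1.3270
|106.74 - 108.205| = 1.4650
|134.83 - 134.93| = 0.1000
|72.89 - 72.984| = 0.0940
hysteresis = max(diffs) = 1.4650

1.4650


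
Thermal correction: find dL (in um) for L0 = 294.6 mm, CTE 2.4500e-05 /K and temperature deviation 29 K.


dL = L * alpha * dT
= 294.6 * 2.4500e-05 * 29
= 0.2093133 mm
dL_um = 0.2093133 * 1000 = 209.3133 um

209.3133


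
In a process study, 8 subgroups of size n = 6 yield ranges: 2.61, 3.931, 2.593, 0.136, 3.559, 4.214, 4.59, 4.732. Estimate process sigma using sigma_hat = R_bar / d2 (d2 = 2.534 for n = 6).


R_bar = (2.61 + 3.931 + 2.593 + 0.136 + 3.559 + 4.214 + 4.59 + 4.732) / 8
R_bar = 26.365 / 8 = 3.295625
sigma_hat = R_bar / d2 = 3.295625 / 2.534 = 1.3006

1.3006


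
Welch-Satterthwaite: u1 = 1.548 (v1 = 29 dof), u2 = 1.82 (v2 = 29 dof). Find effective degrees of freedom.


uc = sqrt(u1^2 + u2^2) = sqrt(1.548^2 + 1.82^2) = 2.3892894
v_eff = uc^4 / (u1^4/v1 + u2^4/v2)
= 2.3892894^4 / (1.548^4/29 + 1.82^4/29)
= 32.589299 / 0.57635402
v_eff = 56.5439

56.5439


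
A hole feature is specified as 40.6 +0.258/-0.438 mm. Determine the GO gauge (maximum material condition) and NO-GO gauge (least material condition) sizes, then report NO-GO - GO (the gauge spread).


GO = nominal - lower_tol (smallest hole = maximum material condition)
GO = 40.6 - 0.438 = 40.162
NO-GO = nominal + upper_tol (largest hole = least material condition)
NO-GO = 40.6 + 0.258 = 40.858
spread = NO-GO - GO = 40.858 - 40.162 = 0.6960

0.6960


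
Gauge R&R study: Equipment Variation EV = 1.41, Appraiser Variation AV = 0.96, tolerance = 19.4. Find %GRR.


GRR = sqrt(EV^2 + AV^2) = sqrt(1.41^2 + 0.96^2) = 1.7057843
%GRR = GRR / tol * 100 = 1.7057843 / 19.4 * 100
%GRR = 8.7927

8.7927


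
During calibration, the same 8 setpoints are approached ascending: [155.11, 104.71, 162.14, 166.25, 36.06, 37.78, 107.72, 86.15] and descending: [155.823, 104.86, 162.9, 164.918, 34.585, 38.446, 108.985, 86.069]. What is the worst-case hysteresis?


|155.11 - 155.823| = 0.7130
|104.71 - 104.86| = 0.1500
|162.14 - 162.9| = 0.7600
|166.25 - 164.918| = 1.3320
|36.06 - 34.585| = 1.4750
|37.78 - 38.446| = 0.6660
|107.72 - 108.985| = 1.2650
|86.15 - 86.069| = 0.0810
hysteresis = max(diffs) = 1.4750

1.4750


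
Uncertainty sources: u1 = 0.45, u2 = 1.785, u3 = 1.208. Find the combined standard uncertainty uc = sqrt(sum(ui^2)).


uc = sqrt(0.45^2 + 1.785^2 + 1.208^2)
uc = sqrt(4.847989)
uc = 2.2018

2.2018


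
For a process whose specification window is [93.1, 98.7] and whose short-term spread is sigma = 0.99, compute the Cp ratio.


Cp = (USL - LSL) / (6 * sigma)
= (98.7 - 93.1) / (6 * 0.99)
= 5.6000 / 5.9400
= 0.9428

0.9428


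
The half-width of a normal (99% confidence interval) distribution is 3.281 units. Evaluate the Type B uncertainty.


u_B = half_width / 2.576
u_B = 3.281 / 2.576
u_B = 1.2737

1.2737


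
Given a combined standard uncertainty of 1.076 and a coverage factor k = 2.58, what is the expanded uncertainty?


U = k * uc
U = 2.58 * 1.076
U = 2.7761

2.7761


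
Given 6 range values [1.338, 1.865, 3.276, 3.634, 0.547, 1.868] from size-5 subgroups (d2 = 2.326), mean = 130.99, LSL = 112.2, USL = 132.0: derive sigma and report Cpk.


R_bar = (1.338 + 1.865 + 3.276 + 3.634 + 0.547 + 1.868) / 6 = 2.088
sigma = R_bar / d2 = 2.088 / 2.326 = 0.89767842
Cp = (USL - LSL)/(6*sigma) = (132.0 - 112.2)/(6*0.89767842) = 3.6761
Cpu = (132.0 - 130.99)/(3*0.89767842) = 0.3750
Cpl = (130.99 - 112.2)/(3*0.89767842) = 6.9773
Cpk = min(Cpu, Cpl) = 0.3750

0.3750


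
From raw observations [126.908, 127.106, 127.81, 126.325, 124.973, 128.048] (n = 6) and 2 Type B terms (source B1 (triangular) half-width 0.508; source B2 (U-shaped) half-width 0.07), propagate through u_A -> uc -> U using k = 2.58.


mean = (126.908 + 127.106 + 127.81 + 126.325 + 124.973 + 128.048) / 6 = 126.8616667
s = sqrt(sum((x - mean)^2)/(n-1)) = 1.1156739
u_A = s / sqrt(n) = 1.1156739 / sqrt(6) = 0.45547196
u_B1 = 0.508 / sqrt(6) = 0.20739013
u_B2 = 0.07 / sqrt(2) = 0.049497475
uc = sqrt(0.45547196^2 + 0.20739013^2 + 0.049497475^2) = 0.50290692
U = k * uc = 2.58 * 0.50290692
U = 1.2975

1.2975


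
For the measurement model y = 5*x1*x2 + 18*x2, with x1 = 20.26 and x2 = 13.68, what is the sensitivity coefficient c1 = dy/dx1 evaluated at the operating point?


y = 5*x1*x2 + 18*x2
dy/dx1 = 5*x2
Evaluate at x2 = 13.68: c1 = 5 * 13.68
c1 = 68.4000

68.4000


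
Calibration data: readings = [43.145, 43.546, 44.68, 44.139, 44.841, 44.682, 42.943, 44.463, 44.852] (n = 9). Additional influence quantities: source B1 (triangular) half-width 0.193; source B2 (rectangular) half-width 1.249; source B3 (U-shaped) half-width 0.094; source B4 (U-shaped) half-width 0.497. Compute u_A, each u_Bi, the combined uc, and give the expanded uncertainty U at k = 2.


mean = (43.145 + 43.546 + 44.68 + 44.139 + 44.841 + 44.682 + 42.943 + 44.463 + 44.852) / 9 = 44.14344444
s = sqrt(sum((x - mean)^2)/(n-1)) = 0.74696069
u_A = s / sqrt(n) = 0.74696069 / sqrt(9) = 0.2489869
u_B1 = 0.193 / sqrt(6) = 0.07879192
u_B2 = 1.249 / sqrt(3) = 0.72111049
u_B3 = 0.094 / sqrt(2) = 0.066468037
u_B4 = 0.497 / sqrt(2) = 0.35143207
uc = sqrt(0.2489869^2 + 0.07879192^2 + 0.72111049^2 + 0.066468037^2 + 0.35143207^2) = 0.84624198
U = k * uc = 2 * 0.84624198
U = 1.6925

1.6925


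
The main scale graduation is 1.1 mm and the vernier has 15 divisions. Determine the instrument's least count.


LC = MSD / n_div
= 1.1 / 15
= 0.0733

0.0733


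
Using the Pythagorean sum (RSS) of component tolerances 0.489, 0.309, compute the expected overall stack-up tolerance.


RSS = sqrt(0.489^2 + 0.309^2)
= sqrt(0.334602)
= 0.5784

0.5784


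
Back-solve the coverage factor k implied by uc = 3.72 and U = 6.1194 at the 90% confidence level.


k = U / uc
k = 6.1194 / 3.72
k = 1.645

1.645


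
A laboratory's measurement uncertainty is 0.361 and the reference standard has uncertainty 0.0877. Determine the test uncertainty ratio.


TUR = u_lab / u_ref
= 0.361 / 0.0877
= 4.1163

4.1163


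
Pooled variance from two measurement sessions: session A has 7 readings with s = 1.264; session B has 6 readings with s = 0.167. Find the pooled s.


s_p = sqrt(((n1-1)*s1^2 + (n2-1)*s2^2) / (n1+n2-2))
numerator = (7-1)*1.264^2 + (6-1)*0.167^2 = 9.586176 + 0.139445 = 9.725621
denominator = 7 + 6 - 2 = 11
s_p^2 = 9.725621 / 11 = 0.88414736
s_p = sqrt(0.88414736) = 0.9403

0.9403


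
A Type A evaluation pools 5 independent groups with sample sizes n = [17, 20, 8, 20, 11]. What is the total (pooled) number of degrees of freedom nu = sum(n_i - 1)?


nu = sum_i (n_i - 1)
nu = ((17 - 1) + (20 - 1) + (8 - 1) + (20 - 1) + (11 - 1))
nu = 16 + 19 + 7 + 19 + 10
nu = 71

71


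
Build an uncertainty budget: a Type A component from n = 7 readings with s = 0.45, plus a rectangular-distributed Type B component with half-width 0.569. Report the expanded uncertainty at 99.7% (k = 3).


u_A = s / sqrt(n) = 0.45 / sqrt(7) = 0.17008401
u_B = half_width / sqrt(3) = 0.569 / sqrt(3) = 0.3285123
uc = sqrt(u_A^2 + u_B^2) = sqrt(0.17008401^2 + 0.3285123^2) = 0.36993094
U = k * uc = 3 * 0.36993094
U = 1.1098

1.1098


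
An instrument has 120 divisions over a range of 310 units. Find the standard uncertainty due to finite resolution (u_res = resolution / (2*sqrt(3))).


resolution = range / divisions
resolution = 310 / 120 = 2.5833333
u_res = resolution / (2*sqrt(3))
u_res = 2.5833333 / 3.4641016
u_res = 0.7457

0.7457


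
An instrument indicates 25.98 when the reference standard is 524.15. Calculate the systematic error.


Systematic error = measured - true
= 25.98 - 524.15
= -498.1700

-498.1700


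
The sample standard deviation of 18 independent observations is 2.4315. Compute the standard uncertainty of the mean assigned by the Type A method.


u_A = s / sqrt(n)
u_A = 2.4315 / sqrt(18)
u_A = 2.4315 / 4.2426407
u_A = 0.5731

0.5731


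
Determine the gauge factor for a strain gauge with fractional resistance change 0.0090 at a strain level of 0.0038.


GF = (dR/R) / epsilon
= 0.0090 / 0.0038
= 2.3684

2.3684


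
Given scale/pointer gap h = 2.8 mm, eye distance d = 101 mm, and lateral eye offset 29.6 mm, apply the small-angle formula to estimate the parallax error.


error = h * offset / d
= 2.8 * 29.6 / 101
= 0.8206

0.8206


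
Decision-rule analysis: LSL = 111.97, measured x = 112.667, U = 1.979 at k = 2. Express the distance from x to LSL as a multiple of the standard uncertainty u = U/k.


u = U / k = 1.979 / 2 = 0.9895
margin = |LSL - x| = |111.97 - 112.667| = 0.697
z = margin / u = 0.697 / 0.9895
z = 0.7044

0.7044


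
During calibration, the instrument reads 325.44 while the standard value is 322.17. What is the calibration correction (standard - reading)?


Correction = standard - reading
= 322.17 - 325.44
= -3.2700

-3.2700


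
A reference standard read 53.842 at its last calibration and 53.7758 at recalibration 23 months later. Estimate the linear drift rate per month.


rate = (v2 - v1) / months
= (53.7758 - 53.842) / 23
= -0.0662 / 23
= -0.0029

-0.0029


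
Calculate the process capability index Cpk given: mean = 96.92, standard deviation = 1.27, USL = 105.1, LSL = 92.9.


Cpu = (USL - mean) / (3*sigma) = (105.1 - 96.92) / (3*1.27) = 2.1470
Cpl = (mean - LSL) / (3*sigma) = (96.92 - 92.9) / (3*1.27) = 1.0551
Cpk = min(Cpu, Cpl) = 1.0551

1.0551


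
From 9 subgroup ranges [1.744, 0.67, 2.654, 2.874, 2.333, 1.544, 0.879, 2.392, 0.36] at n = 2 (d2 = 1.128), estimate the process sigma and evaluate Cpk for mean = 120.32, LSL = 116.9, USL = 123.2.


R_bar = (1.744 + 0.67 + 2.654 + 2.874 + 2.333 + 1.544 + 0.879 + 2.392 + 0.36) / 9 = 1.7166667
sigma = R_bar / d2 = 1.7166667 / 1.128 = 1.5218676
Cp = (USL - LSL)/(6*sigma) = (123.2 - 116.9)/(6*1.5218676) = 0.6899
Cpu = (123.2 - 120.32)/(3*1.5218676) = 0.6308
Cpl = (120.32 - 116.9)/(3*1.5218676) = 0.7491
Cpk = min(Cpu, Cpl) = 0.6308

0.6308


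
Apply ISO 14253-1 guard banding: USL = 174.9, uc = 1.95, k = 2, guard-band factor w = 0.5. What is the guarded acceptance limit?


U = k * uc = 2 * 1.95 = 3.9
guard band g = w * U = 0.5 * 3.9 = 1.95
AL = USL - g = 174.9 - 1.95
AL = 172.9500

172.9500


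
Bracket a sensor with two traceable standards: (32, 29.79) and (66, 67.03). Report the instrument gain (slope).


slope = (y2 - y1) / (x2 - x1)
= (67.03 - 29.79) / (66 - 32)
= 37.2400 / 34
= 1.0953

1.0953


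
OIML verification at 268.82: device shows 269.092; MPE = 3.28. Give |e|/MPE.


e = indication - reference = 269.092 - 268.82 = 0.2720
|e| = 0.2720
ratio = |e| / MPE = 0.2720 / 3.28
ratio = 0.0829

0.0829


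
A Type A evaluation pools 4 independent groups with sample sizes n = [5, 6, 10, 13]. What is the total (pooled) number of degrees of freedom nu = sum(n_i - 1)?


nu = sum_i (n_i - 1)
nu = ((5 - 1) + (6 - 1) + (10 - 1) + (13 - 1))
nu = 4 + 5 + 9 + 12
nu = 30

30


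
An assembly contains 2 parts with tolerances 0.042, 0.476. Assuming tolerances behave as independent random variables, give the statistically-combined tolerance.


RSS = sqrt(0.042^2 + 0.476^2)
= sqrt(0.22834)
= 0.4778

0.4778


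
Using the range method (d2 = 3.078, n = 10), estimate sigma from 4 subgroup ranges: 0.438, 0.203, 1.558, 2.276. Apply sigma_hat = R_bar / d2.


R_bar = (0.438 + 0.203 + 1.558 + 2.276) / 4
R_bar = 4.475 / 4 = 1.11875
sigma_hat = R_bar / d2 = 1.11875 / 3.078 = 0.3635

0.3635


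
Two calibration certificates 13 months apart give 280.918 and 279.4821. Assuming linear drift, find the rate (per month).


rate = (v2 - v1) / months
= (279.4821 - 280.918) / 13
= -1.4359 / 13
= -0.1105

-0.1105


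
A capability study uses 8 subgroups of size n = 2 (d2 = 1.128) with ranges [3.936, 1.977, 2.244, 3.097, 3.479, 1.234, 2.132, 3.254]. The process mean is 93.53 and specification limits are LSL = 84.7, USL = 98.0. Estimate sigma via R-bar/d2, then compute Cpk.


R_bar = (3.936 + 1.977 + 2.244 + 3.097 + 3.479 + 1.234 + 2.132 + 3.254) / 8 = 2.669125
sigma = R_bar / d2 = 2.669125 / 1.128 = 2.3662456
Cp = (USL - LSL)/(6*sigma) = (98.0 - 84.7)/(6*2.3662456) = 0.9368
Cpu = (98.0 - 93.53)/(3*2.3662456) = 0.6297
Cpl = (93.53 - 84.7)/(3*2.3662456) = 1.2439
Cpk = min(Cpu, Cpl) = 0.6297

0.6297


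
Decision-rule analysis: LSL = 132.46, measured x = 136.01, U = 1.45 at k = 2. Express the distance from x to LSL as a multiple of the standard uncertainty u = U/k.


u = U / k = 1.45 / 2 = 0.725
margin = |LSL - x| = |132.46 - 136.01| = 3.55
z = margin / u = 3.55 / 0.725
z = 4.8966

4.8966


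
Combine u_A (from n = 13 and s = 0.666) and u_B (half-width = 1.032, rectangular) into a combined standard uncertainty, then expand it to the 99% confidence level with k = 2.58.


u_A = s / sqrt(n) = 0.666 / sqrt(13) = 0.18471517
u_B = half_width / sqrt(3) = 1.032 / sqrt(3) = 0.59582548
uc = sqrt(u_A^2 + u_B^2) = sqrt(0.18471517^2 + 0.59582548^2) = 0.62380101
U = k * uc = 2.58 * 0.62380101
U = 1.6094

1.6094


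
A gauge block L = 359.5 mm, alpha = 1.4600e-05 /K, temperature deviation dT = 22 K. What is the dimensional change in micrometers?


dL = L * alpha * dT
= 359.5 * 1.4600e-05 * 22
= 0.1154714 mm
dL_um = 0.1154714 * 1000 = 115.4714 um

115.4714


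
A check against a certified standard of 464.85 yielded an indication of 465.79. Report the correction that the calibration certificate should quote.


Correction = standard - reading
= 464.85 - 465.79
= -0.9400

-0.9400


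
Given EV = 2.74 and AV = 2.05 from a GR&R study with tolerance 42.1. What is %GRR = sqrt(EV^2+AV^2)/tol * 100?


GRR = sqrt(EV^2 + AV^2) = sqrt(2.74^2 + 2.05^2) = 3.4220023
%GRR = GRR / tol * 100 = 3.4220023 / 42.1 * 100
%GRR = 8.1283

8.1283


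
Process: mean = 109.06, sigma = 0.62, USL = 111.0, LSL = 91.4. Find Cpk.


Cpu = (USL - mean) / (3*sigma) = (111.0 - 109.06) / (3*0.62) = 1.0430
Cpl = (mean - LSL) / (3*sigma) = (109.06 - 91.4) / (3*0.62) = 9.4946
Cpk = min(Cpu, Cpl) = 1.0430

1.0430


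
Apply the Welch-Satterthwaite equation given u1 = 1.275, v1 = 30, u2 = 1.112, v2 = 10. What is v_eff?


uc = sqrt(u1^2 + u2^2) = sqrt(1.275^2 + 1.112^2) = 1.6917946
v_eff = uc^4 / (u1^4/v1 + u2^4/v2)
= 1.6917946^4 / (1.275^4/30 + 1.112^4/10)
= 8.1920112 / 0.24099266
v_eff = 33.9928

33.9928


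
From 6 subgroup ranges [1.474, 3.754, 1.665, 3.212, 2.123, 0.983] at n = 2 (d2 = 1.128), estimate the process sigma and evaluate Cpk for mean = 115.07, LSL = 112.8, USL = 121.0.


R_bar = (1.474 + 3.754 + 1.665 + 3.212 + 2.123 + 0.983) / 6 = 2.2018333
sigma = R_bar / d2 = 2.2018333 / 1.128 = 1.9519799
Cp = (USL - LSL)/(6*sigma) = (121.0 - 112.8)/(6*1.9519799) = 0.7001
Cpu = (121.0 - 115.07)/(3*1.9519799) = 1.0126
Cpl = (115.07 - 112.8)/(3*1.9519799) = 0.3876
Cpk = min(Cpu, Cpl) = 0.3876

0.3876


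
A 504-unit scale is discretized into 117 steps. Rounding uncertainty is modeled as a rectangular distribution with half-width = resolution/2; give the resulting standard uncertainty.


resolution = range / divisions
resolution = 504 / 117 = 4.3076923
u_res = resolution / (2*sqrt(3))
u_res = 4.3076923 / 3.4641016
u_res = 1.2435

1.2435


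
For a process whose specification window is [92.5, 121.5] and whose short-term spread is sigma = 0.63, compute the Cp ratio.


Cp = (USL - LSL) / (6 * sigma)
= (121.5 - 92.5) / (6 * 0.63)
= 29.0000 / 3.7800
= 7.6720

7.6720


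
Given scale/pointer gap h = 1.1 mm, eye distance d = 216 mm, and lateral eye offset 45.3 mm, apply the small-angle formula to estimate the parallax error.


error = h * offset / d
= 1.1 * 45.3 / 216
= 0.2307

0.2307


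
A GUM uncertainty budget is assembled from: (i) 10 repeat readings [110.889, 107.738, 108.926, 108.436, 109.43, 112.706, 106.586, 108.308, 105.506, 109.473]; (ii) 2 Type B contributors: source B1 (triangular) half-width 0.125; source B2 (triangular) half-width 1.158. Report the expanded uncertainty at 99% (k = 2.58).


mean = (110.889 + 107.738 + 108.926 + 108.436 + 109.43 + 112.706 + 106.586 + 108.308 + 105.506 + 109.473) / 10 = 108.7998
s = sqrt(sum((x - mean)^2)/(n-1)) = 2.0477928
u_A = s / sqrt(n) = 2.0477928 / sqrt(10) = 0.64756894
u_B1 = 0.125 / sqrt(6) = 0.051031036
u_B2 = 1.158 / sqrt(6) = 0.47275152
uc = sqrt(0.64756894^2 + 0.051031036^2 + 0.47275152^2) = 0.80339511
U = k * uc = 2.58 * 0.80339511
U = 2.0728

2.0728


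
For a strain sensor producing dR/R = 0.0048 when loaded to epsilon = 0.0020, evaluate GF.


GF = (dR/R) / epsilon
= 0.0048 / 0.0020
= 2.4000

2.4000


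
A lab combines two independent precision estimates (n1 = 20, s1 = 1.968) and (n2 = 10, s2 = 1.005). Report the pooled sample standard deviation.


s_p = sqrt(((n1-1)*s1^2 + (n2-1)*s2^2) / (n1+n2-2))
numerator = (20-1)*1.968^2 + (10-1)*1.005^2 = 73.587456 + 9.090225 = 82.677681
denominator = 20 + 10 - 2 = 28
s_p^2 = 82.677681 / 28 = 2.9527743
s_p = sqrt(2.9527743) = 1.7184

1.7184


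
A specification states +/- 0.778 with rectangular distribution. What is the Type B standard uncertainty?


u_B = half_width / sqrt(3)
u_B = 0.778 / 1.7320508
u_B = 0.4492

0.4492


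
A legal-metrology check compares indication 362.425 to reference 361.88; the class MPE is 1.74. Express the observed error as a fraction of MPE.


e = indication - reference = 362.425 - 361.88 = 0.5450
|e| = 0.5450
ratio = |e| / MPE = 0.5450 / 1.74
ratio = 0.3132

0.3132


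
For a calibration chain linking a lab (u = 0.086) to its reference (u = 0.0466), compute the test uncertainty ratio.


TUR = u_lab / u_ref
= 0.086 / 0.0466
= 1.8455

1.8455


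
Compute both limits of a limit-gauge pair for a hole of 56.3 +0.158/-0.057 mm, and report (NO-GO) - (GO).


GO = nominal - lower_tol (smallest hole = maximum material condition)
GO = 56.3 - 0.057 = 56.243
NO-GO = nominal + upper_tol (largest hole = least material condition)
NO-GO = 56.3 + 0.158 = 56.458
spread = NO-GO - GO = 56.458 - 56.243 = 0.2150

0.2150


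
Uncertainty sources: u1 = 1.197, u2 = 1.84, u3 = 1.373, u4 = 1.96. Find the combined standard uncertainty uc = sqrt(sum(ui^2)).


uc = sqrt(1.197^2 + 1.84^2 + 1.373^2 + 1.96^2)
uc = sqrt(10.545138)
uc = 3.2473

3.2473


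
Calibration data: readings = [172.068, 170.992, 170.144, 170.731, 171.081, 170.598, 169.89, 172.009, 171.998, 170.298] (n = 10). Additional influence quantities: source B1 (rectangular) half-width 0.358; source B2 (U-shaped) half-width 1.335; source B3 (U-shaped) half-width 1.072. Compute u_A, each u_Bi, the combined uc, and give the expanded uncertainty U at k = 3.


mean = (172.068 + 170.992 + 170.144 + 170.731 + 171.081 + 170.598 + 169.89 + 172.009 + 171.998 + 170.298) / 10 = 170.9809
s = sqrt(sum((x - mean)^2)/(n-1)) = 0.80617691
u_A = s / sqrt(n) = 0.80617691 / sqrt(10) = 0.25493552
u_B1 = 0.358 / sqrt(3) = 0.2066914
u_B2 = 1.335 / sqrt(2) = 0.94398755
u_B3 = 1.072 / sqrt(2) = 0.75801847
uc = sqrt(0.25493552^2 + 0.2066914^2 + 0.94398755^2 + 0.75801847^2) = 1.2543596
U = k * uc = 3 * 1.2543596
U = 3.7631

3.7631


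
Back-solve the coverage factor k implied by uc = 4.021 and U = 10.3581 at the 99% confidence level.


k = U / uc
k = 10.3581 / 4.021
k = 2.576

2.576


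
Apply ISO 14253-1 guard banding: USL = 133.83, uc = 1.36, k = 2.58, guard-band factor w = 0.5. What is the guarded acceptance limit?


U = k * uc = 2.58 * 1.36 = 3.5088
guard band g = w * U = 0.5 * 3.5088 = 1.7544
AL = USL - g = 133.83 - 1.7544
AL = 132.0756

132.0756


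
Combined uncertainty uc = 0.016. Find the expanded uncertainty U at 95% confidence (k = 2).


U = k * uc
U = 2 * 0.016
U = 0.0320

0.0320


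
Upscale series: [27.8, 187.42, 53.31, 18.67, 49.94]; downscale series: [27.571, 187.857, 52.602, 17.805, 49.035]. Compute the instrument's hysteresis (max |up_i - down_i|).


|27.8 - 27.571| = 0.2290
|187.42 - 187.857| = 0.4370
|53.31 - 52.602| = 0.7080
|18.67 - 17.805| = 0.8650
|49.94 - 49.035| = 0.9050
hysteresis = max(diffs) = 0.9050

0.9050


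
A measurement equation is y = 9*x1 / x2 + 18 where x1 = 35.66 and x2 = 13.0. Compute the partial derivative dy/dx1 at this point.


y = 9*x1 / x2 + 18
dy/dx1 = 9/x2
Evaluate at x2 = 13.0: c1 = 9 / 13.0
c1 = 0.6923

0.6923


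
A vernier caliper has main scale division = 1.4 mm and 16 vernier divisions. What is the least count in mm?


LC = MSD / n_div
= 1.4 / 16
= 0.0875

0.0875


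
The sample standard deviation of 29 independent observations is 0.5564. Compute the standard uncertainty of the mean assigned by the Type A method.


u_A = s / sqrt(n)
u_A = 0.5564 / sqrt(29)
u_A = 0.5564 / 5.3851648
u_A = 0.1033

0.1033


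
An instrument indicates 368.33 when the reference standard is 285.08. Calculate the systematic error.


Systematic error = measured - true
= 368.33 - 285.08
= 83.2500

83.2500


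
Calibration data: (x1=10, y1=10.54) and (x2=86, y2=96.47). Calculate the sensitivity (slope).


slope = (y2 - y1) / (x2 - x1)
= (96.47 - 10.54) / (86 - 10)
= 85.9300 / 76
= 1.1307

1.1307


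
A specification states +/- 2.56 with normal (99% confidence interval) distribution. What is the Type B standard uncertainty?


u_B = half_width / 2.576
u_B = 2.56 / 2.576
u_B = 0.9938

0.9938


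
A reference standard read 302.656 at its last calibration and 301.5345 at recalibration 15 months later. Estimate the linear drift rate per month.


rate = (v2 - v1) / months
= (301.5345 - 302.656) / 15
= -1.1215 / 15
= -0.0748

-0.0748


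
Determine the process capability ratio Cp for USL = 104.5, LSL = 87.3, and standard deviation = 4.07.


Cp = (USL - LSL) / (6 * sigma)
= (104.5 - 87.3) / (6 * 4.07)
= 17.2000 / 24.4200
= 0.7043

0.7043


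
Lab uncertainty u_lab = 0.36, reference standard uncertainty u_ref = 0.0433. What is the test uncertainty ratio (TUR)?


TUR = u_lab / u_ref
= 0.36 / 0.0433
= 8.3141

8.3141


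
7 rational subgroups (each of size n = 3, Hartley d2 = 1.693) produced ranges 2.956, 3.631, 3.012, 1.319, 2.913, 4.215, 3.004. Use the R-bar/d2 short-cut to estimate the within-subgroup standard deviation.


R_bar = (2.956 + 3.631 + 3.012 + 1.319 + 2.913 + 4.215 + 3.004) / 7
R_bar = 21.05 / 7 = 3.0071429
sigma_hat = R_bar / d2 = 3.0071429 / 1.693 = 1.7762

1.7762


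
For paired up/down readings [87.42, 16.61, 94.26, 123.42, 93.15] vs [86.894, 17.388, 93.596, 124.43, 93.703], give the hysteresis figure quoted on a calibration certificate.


|87.42 - 86.894| = 0.5260
|16.61 - 17.388| = 0.7780
|94.26 - 93.596| = 0.6640
|123.42 - 124.43| = 1.0100
|93.15 - 93.703| = 0.5530
hysteresis = max(diffs) = 1.0100

1.0100


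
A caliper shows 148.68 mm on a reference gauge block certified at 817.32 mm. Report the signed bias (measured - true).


Systematic error = measured - true
= 148.68 - 817.32
= -668.6400

-668.6400


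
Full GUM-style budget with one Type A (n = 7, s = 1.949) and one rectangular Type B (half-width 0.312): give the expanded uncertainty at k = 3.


u_A = s / sqrt(n) = 1.949 / sqrt(7) = 0.73665276
u_B = half_width / sqrt(3) = 0.312 / sqrt(3) = 0.18013328
uc = sqrt(u_A^2 + u_B^2) = sqrt(0.73665276^2 + 0.18013328^2) = 0.75835697
U = k * uc = 3 * 0.75835697
U = 2.2751

2.2751


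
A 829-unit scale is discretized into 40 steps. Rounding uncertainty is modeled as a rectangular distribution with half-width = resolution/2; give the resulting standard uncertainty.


resolution = range / divisions
resolution = 829 / 40 = 20.725
u_res = resolution / (2*sqrt(3))
u_res = 20.725 / 3.4641016
u_res = 5.9828

5.9828


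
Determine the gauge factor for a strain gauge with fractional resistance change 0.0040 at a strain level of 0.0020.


GF = (dR/R) / epsilon
= 0.0040 / 0.0020
= 2.0000

2.0000


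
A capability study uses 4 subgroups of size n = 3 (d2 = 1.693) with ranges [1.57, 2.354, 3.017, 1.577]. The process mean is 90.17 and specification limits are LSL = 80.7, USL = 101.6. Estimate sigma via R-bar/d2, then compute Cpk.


R_bar = (1.57 + 2.354 + 3.017 + 1.577) / 4 = 2.1295
sigma = R_bar / d2 = 2.1295 / 1.693 = 1.2578263
Cp = (USL - LSL)/(6*sigma) = (101.6 - 80.7)/(6*1.2578263) = 2.7693
Cpu = (101.6 - 90.17)/(3*1.2578263) = 3.0290
Cpl = (90.17 - 80.7)/(3*1.2578263) = 2.5096
Cpk = min(Cpu, Cpl) = 2.5096

2.5096


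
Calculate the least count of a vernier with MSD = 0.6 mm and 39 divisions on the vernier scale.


LC = MSD / n_div
= 0.6 / 39
= 0.0154

0.0154


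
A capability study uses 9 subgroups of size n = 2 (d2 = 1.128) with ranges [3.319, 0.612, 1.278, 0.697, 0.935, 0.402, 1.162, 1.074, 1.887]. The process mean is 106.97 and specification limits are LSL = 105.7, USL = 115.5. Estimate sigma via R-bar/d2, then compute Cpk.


R_bar = (3.319 + 0.612 + 1.278 + 0.697 + 0.935 + 0.402 + 1.162 + 1.074 + 1.887) / 9 = 1.2628889
sigma = R_bar / d2 = 1.2628889 / 1.128 = 1.1195824
Cp = (USL - LSL)/(6*sigma) = (115.5 - 105.7)/(6*1.1195824) = 1.4589
Cpu = (115.5 - 106.97)/(3*1.1195824) = 2.5396
Cpl = (106.97 - 105.7)/(3*1.1195824) = 0.3781
Cpk = min(Cpu, Cpl) = 0.3781

0.3781


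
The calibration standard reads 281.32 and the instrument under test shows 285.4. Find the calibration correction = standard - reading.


Correction = standard - reading
= 281.32 - 285.4
= -4.0800

-4.0800


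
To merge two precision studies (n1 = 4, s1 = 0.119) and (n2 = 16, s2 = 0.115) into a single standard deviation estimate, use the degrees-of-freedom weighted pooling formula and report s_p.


s_p = sqrt(((n1-1)*s1^2 + (n2-1)*s2^2) / (n1+n2-2))
numerator = (4-1)*0.119^2 + (16-1)*0.115^2 = 0.042483 + 0.198375 = 0.240858
denominator = 4 + 16 - 2 = 18
s_p^2 = 0.240858 / 18 = 0.013381
s_p = sqrt(0.013381) = 0.1157

0.1157


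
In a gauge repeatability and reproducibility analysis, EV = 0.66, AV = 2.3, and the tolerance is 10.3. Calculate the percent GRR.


GRR = sqrt(EV^2 + AV^2) = sqrt(0.66^2 + 2.3^2) = 2.3928226
%GRR = GRR / tol * 100 = 2.3928226 / 10.3 * 100
%GRR = 23.2313

23.2313


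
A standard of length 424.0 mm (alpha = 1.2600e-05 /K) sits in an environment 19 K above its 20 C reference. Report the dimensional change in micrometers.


dL = L * alpha * dT
= 424.0 * 1.2600e-05 * 19
= 0.1015056 mm
dL_um = 0.1015056 * 1000 = 101.5056 um

101.5056


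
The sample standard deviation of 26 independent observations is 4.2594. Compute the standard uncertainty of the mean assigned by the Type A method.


u_A = s / sqrt(n)
u_A = 4.2594 / sqrt(26)
u_A = 4.2594 / 5.0990195
u_A = 0.8353

0.8353


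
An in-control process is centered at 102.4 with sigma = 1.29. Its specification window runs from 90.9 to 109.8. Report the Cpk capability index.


Cpu = (USL - mean) / (3*sigma) = (109.8 - 102.4) / (3*1.29) = 1.9121
Cpl = (mean - LSL) / (3*sigma) = (102.4 - 90.9) / (3*1.29) = 2.9716
Cpk = min(Cpu, Cpl) = 1.9121

1.9121


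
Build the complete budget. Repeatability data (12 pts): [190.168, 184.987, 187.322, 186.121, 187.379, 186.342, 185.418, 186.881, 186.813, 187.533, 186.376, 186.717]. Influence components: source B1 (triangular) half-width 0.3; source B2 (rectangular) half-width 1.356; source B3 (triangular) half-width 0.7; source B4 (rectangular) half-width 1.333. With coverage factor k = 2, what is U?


mean = (190.168 + 184.987 + 187.322 + 186.121 + 187.379 + 186.342 + 185.418 + 186.881 + 186.813 + 187.533 + 186.376 + 186.717) / 12 = 186.8380833
s = sqrt(sum((x - mean)^2)/(n-1)) = 1.2979749
u_A = s / sqrt(n) = 1.2979749 / sqrt(12) = 0.37469308
u_B1 = 0.3 / sqrt(6) = 0.12247449
u_B2 = 1.356 / sqrt(3) = 0.78288697
u_B3 = 0.7 / sqrt(6) = 0.2857738
u_B4 = 1.333 / sqrt(3) = 0.76960791
uc = sqrt(0.37469308^2 + 0.12247449^2 + 0.78288697^2 + 0.2857738^2 + 0.76960791^2) = 1.2009454
U = k * uc = 2 * 1.2009454
U = 2.4019

2.4019


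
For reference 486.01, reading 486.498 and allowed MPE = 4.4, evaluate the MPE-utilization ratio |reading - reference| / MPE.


e = indication - reference = 486.498 - 486.01 = 0.4880
|e| = 0.4880
ratio = |e| / MPE = 0.4880 / 4.4
ratio = 0.1109

0.1109


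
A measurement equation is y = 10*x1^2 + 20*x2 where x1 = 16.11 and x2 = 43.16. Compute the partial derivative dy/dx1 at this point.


y = 10*x1^2 + 20*x2
dy/dx1 = 2*10*x1
Evaluate at x1 = 16.11: c1 = 20 * 16.11
c1 = 322.2000

322.2000


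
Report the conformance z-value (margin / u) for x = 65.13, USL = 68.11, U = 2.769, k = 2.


u = U / k = 2.769 / 2 = 1.3845
margin = |USL - x| = |68.11 - 65.13| = 2.98
z = margin / u = 2.98 / 1.3845
z = 2.1524

2.1524


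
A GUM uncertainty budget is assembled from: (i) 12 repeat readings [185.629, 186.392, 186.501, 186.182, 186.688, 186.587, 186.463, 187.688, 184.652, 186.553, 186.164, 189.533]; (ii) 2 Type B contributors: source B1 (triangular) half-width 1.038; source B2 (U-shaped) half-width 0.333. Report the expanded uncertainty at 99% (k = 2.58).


mean = (185.629 + 186.392 + 186.501 + 186.182 + 186.688 + 186.587 + 186.463 + 187.688 + 184.652 + 186.553 + 186.164 + 189.533) / 12 = 186.586
s = sqrt(sum((x - mean)^2)/(n-1)) = 1.16651
u_A = s / sqrt(n) = 1.16651 / sqrt(12) = 0.33674243
u_B1 = 1.038 / sqrt(6) = 0.42376173
u_B2 = 0.333 / sqrt(2) = 0.23546656
uc = sqrt(0.33674243^2 + 0.42376173^2 + 0.23546656^2) = 0.59026602
U = k * uc = 2.58 * 0.59026602
U = 1.5229

1.5229


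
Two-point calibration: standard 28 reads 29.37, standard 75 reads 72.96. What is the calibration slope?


slope = (y2 - y1) / (x2 - x1)
= (72.96 - 29.37) / (75 - 28)
= 43.5900 / 47
= 0.9274

0.9274


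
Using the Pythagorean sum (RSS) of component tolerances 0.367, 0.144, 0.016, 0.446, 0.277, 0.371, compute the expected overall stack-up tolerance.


RSS = sqrt(0.367^2 + 0.144^2 + 0.016^2 + 0.446^2 + 0.277^2 + 0.371^2)
= sqrt(0.568967)
= 0.7543

0.7543


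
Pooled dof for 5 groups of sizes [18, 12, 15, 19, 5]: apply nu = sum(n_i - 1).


nu = sum_i (n_i - 1)
nu = ((18 - 1) + (12 - 1) + (15 - 1) + (19 - 1) + (5 - 1))
nu = 17 + 11 + 14 + 18 + 4
nu = 64

64


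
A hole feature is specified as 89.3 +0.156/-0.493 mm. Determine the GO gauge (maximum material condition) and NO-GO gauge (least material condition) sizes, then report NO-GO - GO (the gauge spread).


GO = nominal - lower_tol (smallest hole = maximum material condition)
GO = 89.3 - 0.493 = 88.807
NO-GO = nominal + upper_tol (largest hole = least material condition)
NO-GO = 89.3 + 0.156 = 89.456
spread = NO-GO - GO = 89.456 - 88.807 = 0.6490

0.6490


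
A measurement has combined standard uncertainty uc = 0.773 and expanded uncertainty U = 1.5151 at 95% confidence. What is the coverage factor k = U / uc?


k = U / uc
k = 1.5151 / 0.773
k = 1.96

1.96


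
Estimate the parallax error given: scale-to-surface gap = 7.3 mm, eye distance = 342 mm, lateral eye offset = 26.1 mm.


error = h * offset / d
= 7.3 * 26.1 / 342
= 0.5571

0.5571


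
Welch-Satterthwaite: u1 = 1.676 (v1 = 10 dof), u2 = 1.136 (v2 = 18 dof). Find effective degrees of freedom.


uc = sqrt(u1^2 + u2^2) = sqrt(1.676^2 + 1.136^2) = 2.0247153
v_eff = uc^4 / (u1^4/v1 + u2^4/v2)
= 2.0247153^4 / (1.676^4/10 + 1.136^4/18)
= 16.805671 / 0.88155572
v_eff = 19.0637

19.0637


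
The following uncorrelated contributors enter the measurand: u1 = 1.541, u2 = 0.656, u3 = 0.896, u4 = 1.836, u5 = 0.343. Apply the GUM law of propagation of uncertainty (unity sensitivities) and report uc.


uc = sqrt(1.541^2 + 0.656^2 + 0.896^2 + 1.836^2 + 0.343^2)
uc = sqrt(7.096378)
uc = 2.6639

2.6639


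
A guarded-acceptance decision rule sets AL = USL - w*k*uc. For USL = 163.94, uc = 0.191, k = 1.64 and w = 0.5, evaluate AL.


U = k * uc = 1.64 * 0.191 = 0.31324
guard band g = w * U = 0.5 * 0.31324 = 0.15662
AL = USL - g = 163.94 - 0.15662
AL = 163.7834

163.7834
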